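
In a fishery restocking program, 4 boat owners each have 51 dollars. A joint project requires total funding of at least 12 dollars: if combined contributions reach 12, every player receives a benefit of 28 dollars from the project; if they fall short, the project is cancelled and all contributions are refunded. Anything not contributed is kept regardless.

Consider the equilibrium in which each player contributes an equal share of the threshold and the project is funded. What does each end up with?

Equal share of the threshold: 12/4 = 3.
At this profile no one gains by cutting their contribution: any cut drops the total below 12, the project is cancelled, contributions are refunded, and the deviator ends with 51, which is less than 51 − 3 + 28 = 76. Contributing more than 3 just wastes the excess. So contributing exactly 3 is a best response.
Each player's payoff: 51 − 3 + 28 = 76.

76 dollars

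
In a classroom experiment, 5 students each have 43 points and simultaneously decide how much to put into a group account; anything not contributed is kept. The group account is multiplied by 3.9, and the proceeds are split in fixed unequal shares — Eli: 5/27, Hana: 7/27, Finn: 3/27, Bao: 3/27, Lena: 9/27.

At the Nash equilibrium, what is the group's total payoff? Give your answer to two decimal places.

A player with share s gets back 3.9·s per unit contributed, so full contribution is dominant for anyone with s > 1/3.9 = 0.2564 and zero contribution is dominant for anyone below.
Hana and Lena clear that bar, contributing 43 each; the remaining 3 contribute 0. Total contributed: 86.
The group account pays out 3.9 × 86 = 335.40 in total (split across the unequal shares, but the aggregate is all that matters for the group sum).
The 3 free-riders keep 43 each, adding 129. Group total = 129 + 335.40 = 464.40.

464.40 points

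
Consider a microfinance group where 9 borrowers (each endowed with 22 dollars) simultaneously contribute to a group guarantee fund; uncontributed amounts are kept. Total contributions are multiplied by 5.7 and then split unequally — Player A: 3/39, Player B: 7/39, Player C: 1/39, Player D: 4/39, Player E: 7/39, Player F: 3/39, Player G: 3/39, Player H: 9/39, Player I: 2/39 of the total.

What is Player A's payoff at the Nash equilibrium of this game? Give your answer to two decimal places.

50.94 dollars

For player j, contributing a unit is worthwhile iff 5.7 × (j's share) ≥ 1, i.e. iff j's share is at least 0.1754.
Player B, Player E and Player H clear that bar, contributing 22 each; the remaining 6 contribute 0. Total contributed: 66.
Player A keeps 22 and receives 5.7 × 66 × 3/39 = 28.94 from the group guarantee fund, for a payoff of 50.94.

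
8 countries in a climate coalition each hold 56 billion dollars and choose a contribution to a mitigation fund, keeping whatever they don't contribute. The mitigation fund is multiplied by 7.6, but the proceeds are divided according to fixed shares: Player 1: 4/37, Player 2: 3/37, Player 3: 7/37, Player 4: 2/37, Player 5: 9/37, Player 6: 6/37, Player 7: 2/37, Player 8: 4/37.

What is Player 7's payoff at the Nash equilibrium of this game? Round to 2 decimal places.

For player j, contributing a unit is worthwhile iff 7.6 × (j's share) ≥ 1, i.e. iff j's share is at least 0.1316.
Player 3, Player 5 and Player 6 clear that bar, contributing 56 each; the remaining 5 contribute 0. Total contributed: 168.
Player 7 keeps 56 and receives 7.6 × 168 × 2/37 = 69.02 from the mitigation fund, for a payoff of 125.02.

125.02 billion dollars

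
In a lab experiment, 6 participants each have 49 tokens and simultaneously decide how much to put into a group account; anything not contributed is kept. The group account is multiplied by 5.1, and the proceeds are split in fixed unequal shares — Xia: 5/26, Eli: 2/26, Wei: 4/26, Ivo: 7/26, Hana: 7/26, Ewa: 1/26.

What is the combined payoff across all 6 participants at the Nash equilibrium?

695.80 tokens

A player with share s gets back 5.1·s per unit contributed, so full contribution is dominant for anyone with s > 1/5.1 = 0.1961 and zero contribution is dominant for anyone below.
Ivo and Hana clear that bar, contributing 49 each; the remaining 4 contribute 0. Total contributed: 98.
The group account pays out 5.1 × 98 = 499.80 in total (split across the unequal shares, but the aggregate is all that matters for the group sum).
The 4 free-riders keep 49 each, adding 196. Group total = 196 + 499.80 = 695.80.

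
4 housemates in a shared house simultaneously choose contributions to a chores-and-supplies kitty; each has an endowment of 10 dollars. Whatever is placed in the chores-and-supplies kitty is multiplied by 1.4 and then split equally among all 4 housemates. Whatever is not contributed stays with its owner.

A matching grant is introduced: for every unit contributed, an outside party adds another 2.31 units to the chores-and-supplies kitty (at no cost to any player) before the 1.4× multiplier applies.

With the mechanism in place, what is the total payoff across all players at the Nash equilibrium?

185.36 dollars

Under the mechanism each unit contributed yields 1.4 × 3.31 / 4 = 1.1585 back to its contributor per unit of net cost, which exceeds 1, making full contribution the dominant choice for everyone.
At the Nash equilibrium everyone contributes 10. Group total payoff = 1.4 × 3.31 × 40 = 185.36.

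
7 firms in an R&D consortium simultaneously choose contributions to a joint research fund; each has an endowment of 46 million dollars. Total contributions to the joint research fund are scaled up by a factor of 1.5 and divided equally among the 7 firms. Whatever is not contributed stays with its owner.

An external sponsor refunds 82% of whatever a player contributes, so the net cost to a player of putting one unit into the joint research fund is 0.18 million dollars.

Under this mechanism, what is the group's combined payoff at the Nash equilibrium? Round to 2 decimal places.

747.04 million dollars

With the mechanism, a contributed unit returns (1.5/7) / 0.18 = 1.1905 per unit of net cost to the contributor — now above 1 — so contributing fully is weakly dominant for every player.
At the Nash equilibrium everyone contributes 46. Group total payoff = 7 × (46 × 0.82 + 1.5 × 46) = 747.04.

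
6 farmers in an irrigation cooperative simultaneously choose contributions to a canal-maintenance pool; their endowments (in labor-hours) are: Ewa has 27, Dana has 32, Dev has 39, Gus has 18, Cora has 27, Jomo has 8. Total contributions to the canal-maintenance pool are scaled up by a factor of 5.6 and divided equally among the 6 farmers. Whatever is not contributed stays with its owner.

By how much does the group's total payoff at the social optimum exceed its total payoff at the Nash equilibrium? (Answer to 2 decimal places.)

694.60 labor-hours

The private return per contributed unit is 5.6/6 = 0.9333 < 1 for every player regardless of endowment, so the Nash equilibrium is zero contribution and the group total is Σ E_j = 27 + 32 + 39 + 18 + 27 + 8 = 151.
Each contributed unit returns 5.600 to the group, so the social optimum is full contribution by everyone: group total = 5.600 × 151 = 845.60.
Efficiency loss = (5.600 − 1) × 151 = 694.60.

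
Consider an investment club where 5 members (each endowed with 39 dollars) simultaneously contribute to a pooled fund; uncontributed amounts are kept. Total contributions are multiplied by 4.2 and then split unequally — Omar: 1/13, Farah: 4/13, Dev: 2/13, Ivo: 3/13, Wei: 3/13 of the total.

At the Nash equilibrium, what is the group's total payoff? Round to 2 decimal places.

319.80 dollars

Each unit j contributes comes back to j as 4.2 × (j's share), so j prefers to contribute only if that share exceeds 1/4.2 = 0.2381; otherwise keeping the unit dominates.
Farah alone (share 4/13) is above the threshold, contributing 39; the remaining 4 contribute 0. Total contributed: 39.
The pooled fund pays out 4.2 × 39 = 163.80 in total (split across the unequal shares, but the aggregate is all that matters for the group sum).
The 4 free-riders keep 39 each, adding 156. Group total = 156 + 163.80 = 319.80.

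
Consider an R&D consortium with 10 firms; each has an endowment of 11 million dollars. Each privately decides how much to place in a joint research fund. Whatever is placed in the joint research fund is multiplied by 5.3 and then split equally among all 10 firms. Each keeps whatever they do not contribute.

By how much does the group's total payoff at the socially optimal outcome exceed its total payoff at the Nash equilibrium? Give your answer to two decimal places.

Each contributed unit returns 5.3/10 = 0.5300 to its contributor — below 1 — so contributing 0 is dominant for every player. At the Nash equilibrium everyone keeps their 11, and the group total is 10 × 11 = 110.
Each contributed unit returns 5.300 to the group as a whole (0.5300 to each of 10 players), which exceeds 1, so the social optimum is full contribution: group total = 5.300 × 110 = 583.00.
Efficiency loss = 583.00 − 110 = 473.00.

473.00 million dollars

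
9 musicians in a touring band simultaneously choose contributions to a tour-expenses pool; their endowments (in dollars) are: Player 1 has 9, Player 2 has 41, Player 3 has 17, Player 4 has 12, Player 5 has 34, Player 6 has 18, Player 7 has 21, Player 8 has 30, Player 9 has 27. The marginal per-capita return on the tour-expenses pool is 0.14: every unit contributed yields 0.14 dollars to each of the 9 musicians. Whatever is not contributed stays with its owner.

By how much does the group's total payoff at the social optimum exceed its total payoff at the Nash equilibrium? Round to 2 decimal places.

54.34 dollars

The private return per contributed unit is 0.14 < 1 for everyone, so the Nash equilibrium is zero contribution and the group total is Σ E_j = 9 + 41 + 17 + 12 + 34 + 18 + 21 + 30 + 27 = 209.
Each contributed unit returns 1.260 to the group, so the social optimum is full contribution by everyone: group total = 1.260 × 209 = 263.34.
Efficiency loss = (1.260 − 1) × 209 = 54.34.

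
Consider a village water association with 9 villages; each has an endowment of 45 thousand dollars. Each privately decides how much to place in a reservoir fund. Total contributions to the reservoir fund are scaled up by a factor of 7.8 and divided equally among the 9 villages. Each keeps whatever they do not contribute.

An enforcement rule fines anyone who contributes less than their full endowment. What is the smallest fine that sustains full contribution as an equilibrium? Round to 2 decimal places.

6.00 thousand dollars

Given the others contribute fully, the best deviation is to contribute 0 (any partial contribution still incurs the fine and gives up units whose private return 0.8667 is below 1).
Deviating from 45 to 0 saves 45 thousand dollars but forfeits the deviator's share of the drop in the reservoir fund: 7.8/9 × 45 = 39.00.
So the deviation gain is 45 − 39.00 = 6.00, and the fine must be at least 6.00 thousand dollars to wipe it out.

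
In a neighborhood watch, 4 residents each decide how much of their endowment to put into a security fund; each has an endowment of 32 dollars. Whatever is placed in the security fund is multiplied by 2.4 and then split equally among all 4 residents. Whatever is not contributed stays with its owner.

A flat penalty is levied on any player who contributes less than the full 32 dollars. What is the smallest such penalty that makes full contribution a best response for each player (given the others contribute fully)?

Given the others contribute fully, the best deviation is to contribute 0 (any partial contribution still incurs the fine and gives up units whose private return 0.6000 is below 1).
Deviating from 32 to 0 saves 32 dollars but forfeits the deviator's share of the drop in the security fund: 2.4/4 × 32 = 19.20.
So the deviation gain is 32 − 19.20 = 12.80, and the fine must be at least 12.80 dollars to wipe it out.

12.80 dollars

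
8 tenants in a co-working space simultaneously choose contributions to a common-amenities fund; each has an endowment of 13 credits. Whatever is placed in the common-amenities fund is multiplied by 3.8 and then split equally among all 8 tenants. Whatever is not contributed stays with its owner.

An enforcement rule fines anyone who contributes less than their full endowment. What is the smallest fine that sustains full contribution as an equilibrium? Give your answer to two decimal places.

Given the others contribute fully, the best deviation is to contribute 0 (any partial contribution still incurs the fine and gives up units whose private return 0.4750 is below 1).
Deviating from 13 to 0 saves 13 credits but forfeits the deviator's share of the drop in the common-amenities fund: 3.8/8 × 13 = 6.17.
So the deviation gain is 13 − 6.17 = 6.83, and the fine must be at least 6.83 credits to wipe it out.

6.83 credits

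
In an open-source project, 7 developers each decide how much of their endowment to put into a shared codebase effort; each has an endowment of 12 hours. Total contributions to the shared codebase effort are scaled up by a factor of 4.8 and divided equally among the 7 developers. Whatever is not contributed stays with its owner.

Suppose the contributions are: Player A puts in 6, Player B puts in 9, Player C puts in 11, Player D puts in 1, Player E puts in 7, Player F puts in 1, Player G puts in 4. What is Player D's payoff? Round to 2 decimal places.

Total contributed: 6 + 9 + 11 + 1 + 7 + 1 + 4 = 39.
Each receives 4.8 × 39 / 7 = 26.74 from the shared codebase effort.
Player D keeps 12 − 1 = 11, so Player D's payoff is 11 + 26.74 = 37.74.

37.74 hours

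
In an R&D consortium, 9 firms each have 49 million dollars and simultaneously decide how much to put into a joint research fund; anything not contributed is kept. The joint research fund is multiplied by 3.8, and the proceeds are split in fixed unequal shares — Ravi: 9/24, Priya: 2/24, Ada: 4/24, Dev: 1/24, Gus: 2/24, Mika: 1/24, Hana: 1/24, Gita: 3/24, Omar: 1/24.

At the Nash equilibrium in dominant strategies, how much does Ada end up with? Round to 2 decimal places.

80.03 million dollars

Player j's private return per contributed unit is 3.8 × (j's share). Contributing is weakly dominant for j when that share is at least 1/3.8 = 0.2632, and contributing 0 is dominant otherwise.
Only Ravi (9/24) clears that bar, contributing 49; the remaining 8 contribute 0. Total contributed: 49.
Ada keeps 49 and receives 3.8 × 49 × 4/24 = 31.03 from the joint research fund, for a payoff of 80.03.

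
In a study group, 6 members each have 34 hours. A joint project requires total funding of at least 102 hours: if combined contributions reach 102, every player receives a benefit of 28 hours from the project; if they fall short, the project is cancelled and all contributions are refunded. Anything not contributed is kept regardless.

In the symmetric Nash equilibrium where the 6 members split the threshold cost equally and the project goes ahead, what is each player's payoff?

45 hours

Equal share of the threshold: 102/6 = 17.
At this profile no one gains by cutting their contribution: any cut drops the total below 102, the project is cancelled, contributions are refunded, and the deviator ends with 34, which is less than 34 − 17 + 28 = 45. Contributing more than 17 just wastes the excess. So contributing exactly 17 is a best response.
Each player's payoff: 34 − 17 + 28 = 45.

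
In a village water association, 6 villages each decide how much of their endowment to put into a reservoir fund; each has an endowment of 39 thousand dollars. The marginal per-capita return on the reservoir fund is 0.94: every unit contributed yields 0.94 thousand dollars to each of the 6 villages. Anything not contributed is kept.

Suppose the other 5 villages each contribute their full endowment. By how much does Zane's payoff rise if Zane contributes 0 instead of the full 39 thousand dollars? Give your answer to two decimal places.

2.34 thousand dollars

Switching from a contribution of 39 to 0 lets Zane keep an extra 39 thousand dollars, but lowers the reservoir fund by 39, which costs Zane their own share of that drop: 0.94 × 39 = 36.66.
Net gain = 39 − 36.66 = 2.34. The private return per contributed unit (0.94) is below 1, so free-riding is indeed the best response regardless of what the others do.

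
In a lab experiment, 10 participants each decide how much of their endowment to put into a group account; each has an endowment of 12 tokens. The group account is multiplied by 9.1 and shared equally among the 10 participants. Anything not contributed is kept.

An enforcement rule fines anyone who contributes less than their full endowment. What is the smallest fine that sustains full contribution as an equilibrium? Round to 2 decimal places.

Given the others contribute fully, the best deviation is to contribute 0 (any partial contribution still incurs the fine and gives up units whose private return 0.9100 is below 1).
Deviating from 12 to 0 saves 12 tokens but forfeits the deviator's share of the drop in the group account: 9.1/10 × 12 = 10.92.
So the deviation gain is 12 − 10.92 = 1.08, and the fine must be at least 1.08 tokens to wipe it out.

1.08 tokens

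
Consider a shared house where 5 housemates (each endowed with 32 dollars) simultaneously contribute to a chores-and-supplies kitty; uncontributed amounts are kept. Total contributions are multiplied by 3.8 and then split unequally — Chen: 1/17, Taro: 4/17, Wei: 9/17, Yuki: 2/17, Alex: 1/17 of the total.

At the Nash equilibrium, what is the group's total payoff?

249.60 dollars

Player j's private return per contributed unit is 3.8 × (j's share). Contributing is weakly dominant for j when that share is at least 1/3.8 = 0.2632, and contributing 0 is dominant otherwise.
Only Wei (9/17) clears that bar, contributing 32; the remaining 4 contribute 0. Total contributed: 32.
The chores-and-supplies kitty pays out 3.8 × 32 = 121.60 in total (split across the unequal shares, but the aggregate is all that matters for the group sum).
The 4 free-riders keep 32 each, adding 128. Group total = 128 + 121.60 = 249.60.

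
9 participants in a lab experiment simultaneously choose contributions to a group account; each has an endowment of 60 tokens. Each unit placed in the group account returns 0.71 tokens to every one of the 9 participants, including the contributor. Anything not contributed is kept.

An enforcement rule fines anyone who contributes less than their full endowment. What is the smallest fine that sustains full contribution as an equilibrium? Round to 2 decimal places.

Given the others contribute fully, the best deviation is to contribute 0 (any partial contribution still incurs the fine and gives up units whose private return 0.71 is below 1).
Deviating from 60 to 0 saves 60 tokens but forfeits the deviator's share of the drop in the group account: 0.71 × 60 = 42.60.
So the deviation gain is 60 − 42.60 = 17.40, and the fine must be at least 17.40 tokens to wipe it out.

17.40 tokens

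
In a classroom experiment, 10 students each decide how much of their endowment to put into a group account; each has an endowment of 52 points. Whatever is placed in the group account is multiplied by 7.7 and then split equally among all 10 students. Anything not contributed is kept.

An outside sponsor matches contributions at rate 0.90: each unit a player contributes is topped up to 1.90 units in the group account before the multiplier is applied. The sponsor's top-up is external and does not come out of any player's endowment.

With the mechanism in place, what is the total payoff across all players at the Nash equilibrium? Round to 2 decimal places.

7607.60 points

The effective private return per unit is now 7.7 × 1.90 / 10 = 1.4630 > 1, so every player's dominant strategy flips to full contribution.
So the Nash equilibrium is full contribution by all 10; the group earns 7.7 × 1.90 × 520 = 7607.60.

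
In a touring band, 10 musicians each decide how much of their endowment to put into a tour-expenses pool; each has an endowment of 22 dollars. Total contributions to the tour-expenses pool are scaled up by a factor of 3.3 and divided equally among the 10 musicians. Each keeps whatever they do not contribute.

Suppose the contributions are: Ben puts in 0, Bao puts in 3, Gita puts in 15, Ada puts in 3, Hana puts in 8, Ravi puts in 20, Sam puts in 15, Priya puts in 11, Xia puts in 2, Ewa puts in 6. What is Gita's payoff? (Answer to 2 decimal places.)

Total contributed: 0 + 3 + 15 + 3 + 8 + 20 + 15 + 11 + 2 + 6 = 83.
Each receives 3.3 × 83 / 10 = 27.39 from the tour-expenses pool.
Gita keeps 22 − 15 = 7, so Gita's payoff is 7 + 27.39 = 34.39.

34.39 dollars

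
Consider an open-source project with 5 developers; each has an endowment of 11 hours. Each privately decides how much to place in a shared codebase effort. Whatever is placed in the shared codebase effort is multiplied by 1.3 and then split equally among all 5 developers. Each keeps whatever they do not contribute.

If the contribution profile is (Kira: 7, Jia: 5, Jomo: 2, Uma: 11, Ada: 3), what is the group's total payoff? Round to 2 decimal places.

63.40 hours

Total contributed: 7 + 5 + 2 + 11 + 3 = 28; total kept: 5 × 11 − 28 = 27.
The shared codebase effort pays out 1.3 × 28 = 36.40 in aggregate.
Group total = 27 + 36.40 = 63.40.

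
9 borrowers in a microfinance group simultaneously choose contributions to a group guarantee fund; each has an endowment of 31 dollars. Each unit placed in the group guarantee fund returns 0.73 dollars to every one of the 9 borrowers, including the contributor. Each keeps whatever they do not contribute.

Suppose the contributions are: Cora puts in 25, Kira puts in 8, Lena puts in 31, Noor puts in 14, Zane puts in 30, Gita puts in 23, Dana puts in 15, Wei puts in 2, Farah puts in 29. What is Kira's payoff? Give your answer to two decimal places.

Total contributed: 25 + 8 + 31 + 14 + 30 + 23 + 15 + 2 + 29 = 177.
Each receives 0.73 × 177 = 129.21 from the group guarantee fund.
Kira keeps 31 − 8 = 23, so Kira's payoff is 23 + 129.21 = 152.21.

152.21 dollars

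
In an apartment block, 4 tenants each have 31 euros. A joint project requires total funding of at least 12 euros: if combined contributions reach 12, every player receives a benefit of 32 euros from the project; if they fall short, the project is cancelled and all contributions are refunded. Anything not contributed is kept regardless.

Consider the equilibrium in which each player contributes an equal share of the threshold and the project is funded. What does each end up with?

Equal share of the threshold: 12/4 = 3.
At this profile no one gains by cutting their contribution: any cut drops the total below 12, the project is cancelled, contributions are refunded, and the deviator ends with 31, which is less than 31 − 3 + 32 = 60. Contributing more than 3 just wastes the excess. So contributing exactly 3 is a best response.
Each player's payoff: 31 − 3 + 32 = 60.

60 euros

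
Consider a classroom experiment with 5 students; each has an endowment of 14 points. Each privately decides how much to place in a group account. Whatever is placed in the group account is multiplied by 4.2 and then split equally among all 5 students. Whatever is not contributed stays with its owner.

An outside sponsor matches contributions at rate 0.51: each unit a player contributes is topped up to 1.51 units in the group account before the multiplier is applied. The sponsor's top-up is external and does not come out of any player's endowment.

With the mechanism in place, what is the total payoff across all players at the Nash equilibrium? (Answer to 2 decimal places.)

Under the mechanism each unit contributed yields 4.2 × 1.51 / 5 = 1.2684 back to its contributor per unit of net cost, which exceeds 1, making full contribution the dominant choice for everyone.
At the Nash equilibrium everyone contributes 14. Group total payoff = 4.2 × 1.51 × 70 = 443.94.

443.94 points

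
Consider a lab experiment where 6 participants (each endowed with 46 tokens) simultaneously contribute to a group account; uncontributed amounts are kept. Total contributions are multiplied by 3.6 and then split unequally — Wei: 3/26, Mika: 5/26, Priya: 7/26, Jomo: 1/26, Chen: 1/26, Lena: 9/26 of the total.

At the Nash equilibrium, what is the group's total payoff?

395.60 tokens

For player j, contributing a unit is worthwhile iff 3.6 × (j's share) ≥ 1, i.e. iff j's share is at least 0.2778.
Only Lena (9/26) clears that bar, contributing 46; the remaining 5 contribute 0. Total contributed: 46.
The group account pays out 3.6 × 46 = 165.60 in total (split across the unequal shares, but the aggregate is all that matters for the group sum).
The 5 free-riders keep 46 each, adding 230. Group total = 230 + 165.60 = 395.60.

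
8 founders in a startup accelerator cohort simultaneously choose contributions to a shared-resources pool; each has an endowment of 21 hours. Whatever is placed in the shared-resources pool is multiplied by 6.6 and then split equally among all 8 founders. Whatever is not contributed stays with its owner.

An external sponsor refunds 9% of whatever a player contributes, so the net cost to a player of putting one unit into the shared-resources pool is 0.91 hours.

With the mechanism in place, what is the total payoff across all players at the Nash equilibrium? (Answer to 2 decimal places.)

With the mechanism, a contributed unit returns (6.6/8) / 0.91 = 0.9066 per unit of net cost — still below 1 — so contributing 0 remains dominant for every player.
At the Nash equilibrium no one contributes; group total payoff = 8 × 21 = 168.

168.00 hours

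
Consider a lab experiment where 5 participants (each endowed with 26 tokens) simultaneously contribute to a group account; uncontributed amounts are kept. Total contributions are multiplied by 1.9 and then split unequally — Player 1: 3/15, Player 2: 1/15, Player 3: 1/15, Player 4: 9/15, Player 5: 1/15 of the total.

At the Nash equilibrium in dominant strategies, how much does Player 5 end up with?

Player j's private return per contributed unit is 1.9 × (j's share). Contributing is weakly dominant for j when that share is at least 1/1.9 = 0.5263, and contributing 0 is dominant otherwise.
Only Player 4 (9/15) clears that bar, contributing 26; the remaining 4 contribute 0. Total contributed: 26.
Player 5 keeps 26 and receives 1.9 × 26 × 1/15 = 3.29 from the group account, for a payoff of 29.29.

29.29 tokens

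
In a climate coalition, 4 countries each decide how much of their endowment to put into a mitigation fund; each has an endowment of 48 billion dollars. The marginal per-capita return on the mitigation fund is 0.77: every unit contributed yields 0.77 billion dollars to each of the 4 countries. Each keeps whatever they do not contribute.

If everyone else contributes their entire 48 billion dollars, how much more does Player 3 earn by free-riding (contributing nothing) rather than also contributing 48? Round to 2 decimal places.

11.04 billion dollars

Switching from a contribution of 48 to 0 lets Player 3 keep an extra 48 billion dollars, but lowers the mitigation fund by 48, which costs Player 3 their own share of that drop: 0.77 × 48 = 36.96.
Net gain = 48 − 36.96 = 11.04. The private return per contributed unit (0.77) is below 1, so free-riding is indeed the best response regardless of what the others do.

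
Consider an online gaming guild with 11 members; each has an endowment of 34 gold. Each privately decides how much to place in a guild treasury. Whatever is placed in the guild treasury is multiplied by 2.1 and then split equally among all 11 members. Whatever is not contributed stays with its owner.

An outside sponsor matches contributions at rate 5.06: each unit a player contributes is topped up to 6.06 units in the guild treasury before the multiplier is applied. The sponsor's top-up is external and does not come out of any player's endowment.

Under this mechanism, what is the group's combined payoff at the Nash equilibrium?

4759.52 gold

Under the mechanism each unit contributed yields 2.1 × 6.06 / 11 = 1.1569 back to its contributor per unit of net cost, which exceeds 1, making full contribution the dominant choice for everyone.
So the Nash equilibrium is full contribution by all 11; the group earns 2.1 × 6.06 × 374 = 4759.52.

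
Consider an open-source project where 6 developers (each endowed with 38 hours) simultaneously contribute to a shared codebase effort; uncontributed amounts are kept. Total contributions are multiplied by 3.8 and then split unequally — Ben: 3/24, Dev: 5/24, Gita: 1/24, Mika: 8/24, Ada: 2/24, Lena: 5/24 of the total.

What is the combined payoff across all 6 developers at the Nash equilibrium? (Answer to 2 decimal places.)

334.40 hours

Each unit j contributes comes back to j as 3.8 × (j's share), so j prefers to contribute only if that share exceeds 1/3.8 = 0.2632; otherwise keeping the unit dominates.
Only Mika (8/24) clears that bar, contributing 38; the remaining 5 contribute 0. Total contributed: 38.
The shared codebase effort pays out 3.8 × 38 = 144.40 in total (split across the unequal shares, but the aggregate is all that matters for the group sum).
The 5 free-riders keep 38 each, adding 190. Group total = 190 + 144.40 = 334.40.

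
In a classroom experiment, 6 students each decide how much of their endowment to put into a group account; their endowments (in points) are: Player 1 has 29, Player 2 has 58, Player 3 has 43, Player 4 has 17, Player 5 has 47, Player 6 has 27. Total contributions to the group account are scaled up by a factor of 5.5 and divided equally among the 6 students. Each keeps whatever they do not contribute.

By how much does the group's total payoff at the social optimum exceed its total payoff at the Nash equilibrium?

994.50 points

The private return per contributed unit is 5.5/6 = 0.9167 < 1 for every player regardless of endowment, so the Nash equilibrium is zero contribution and the group total is Σ E_j = 29 + 58 + 43 + 17 + 47 + 27 = 221.
Each contributed unit returns 5.500 to the group, so the social optimum is full contribution by everyone: group total = 5.500 × 221 = 1215.50.
Efficiency loss = (5.500 − 1) × 221 = 994.50.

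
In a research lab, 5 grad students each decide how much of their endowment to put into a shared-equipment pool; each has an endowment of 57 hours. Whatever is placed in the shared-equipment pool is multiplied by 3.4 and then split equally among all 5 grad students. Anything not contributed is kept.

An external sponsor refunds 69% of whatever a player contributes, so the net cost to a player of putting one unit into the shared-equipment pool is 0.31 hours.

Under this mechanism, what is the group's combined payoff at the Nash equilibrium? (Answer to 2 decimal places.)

With the mechanism, a contributed unit returns (3.4/5) / 0.31 = 2.1935 per unit of net cost to the contributor — now above 1 — so contributing fully is weakly dominant for every player.
At the Nash equilibrium everyone contributes 57. Group total payoff = 5 × (57 × 0.69 + 3.4 × 57) = 1165.65.

1165.65 hours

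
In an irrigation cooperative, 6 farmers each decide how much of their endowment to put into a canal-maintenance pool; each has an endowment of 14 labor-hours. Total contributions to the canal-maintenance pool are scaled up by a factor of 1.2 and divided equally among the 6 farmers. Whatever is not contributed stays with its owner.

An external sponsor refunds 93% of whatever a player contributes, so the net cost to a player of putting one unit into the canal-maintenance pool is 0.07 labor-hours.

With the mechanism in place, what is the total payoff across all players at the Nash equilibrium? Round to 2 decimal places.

178.92 labor-hours

Under the mechanism each unit contributed yields (1.2/6) / 0.07 = 2.8571 back to its contributor per unit of net cost, which exceeds 1, making full contribution the dominant choice for everyone.
So the Nash equilibrium is full contribution by all 6; the group earns 6 × (14 × 0.93 + 1.2 × 14) = 178.92.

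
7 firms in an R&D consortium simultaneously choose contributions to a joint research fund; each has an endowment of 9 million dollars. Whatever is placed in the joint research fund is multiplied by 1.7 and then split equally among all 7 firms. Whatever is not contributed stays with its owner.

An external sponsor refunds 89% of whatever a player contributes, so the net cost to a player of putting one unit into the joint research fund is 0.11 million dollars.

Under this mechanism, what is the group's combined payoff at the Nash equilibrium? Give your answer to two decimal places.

With the mechanism, a contributed unit returns (1.7/7) / 0.11 = 2.2078 per unit of net cost to the contributor — now above 1 — so contributing fully is weakly dominant for every player.
At the Nash equilibrium everyone contributes 9. Group total payoff = 7 × (9 × 0.89 + 1.7 × 9) = 163.17.

163.17 million dollars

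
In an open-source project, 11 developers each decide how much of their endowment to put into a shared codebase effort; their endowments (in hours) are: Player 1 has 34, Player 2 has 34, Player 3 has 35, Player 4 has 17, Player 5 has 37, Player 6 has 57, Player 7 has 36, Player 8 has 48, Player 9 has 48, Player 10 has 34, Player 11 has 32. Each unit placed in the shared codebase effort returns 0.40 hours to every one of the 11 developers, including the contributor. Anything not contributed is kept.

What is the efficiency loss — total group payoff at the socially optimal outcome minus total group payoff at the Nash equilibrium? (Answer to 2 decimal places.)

1400.80 hours

The private return per contributed unit is 0.40 < 1 for everyone, so the Nash equilibrium is zero contribution and the group total is Σ E_j = 34 + 34 + 35 + 17 + 37 + 57 + 36 + 48 + 48 + 34 + 32 = 412.
Each contributed unit returns 4.400 to the group, so the social optimum is full contribution by everyone: group total = 4.400 × 412 = 1812.80.
Efficiency loss = (4.400 − 1) × 412 = 1400.80.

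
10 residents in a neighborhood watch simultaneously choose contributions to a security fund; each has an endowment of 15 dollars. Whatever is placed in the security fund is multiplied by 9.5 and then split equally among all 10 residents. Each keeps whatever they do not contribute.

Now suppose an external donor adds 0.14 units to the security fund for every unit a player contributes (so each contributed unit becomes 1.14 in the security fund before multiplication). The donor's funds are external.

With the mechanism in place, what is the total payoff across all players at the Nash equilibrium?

Under the mechanism each unit contributed yields 9.5 × 1.14 / 10 = 1.0830 back to its contributor per unit of net cost, which exceeds 1, making full contribution the dominant choice for everyone.
So the Nash equilibrium is full contribution by all 10; the group earns 9.5 × 1.14 × 150 = 1624.50.

1624.50 dollars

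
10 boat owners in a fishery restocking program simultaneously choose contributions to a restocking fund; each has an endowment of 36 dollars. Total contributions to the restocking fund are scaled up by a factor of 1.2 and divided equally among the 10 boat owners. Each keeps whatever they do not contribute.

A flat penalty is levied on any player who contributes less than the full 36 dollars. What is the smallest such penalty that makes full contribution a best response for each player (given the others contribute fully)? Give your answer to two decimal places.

31.68 dollars

Given the others contribute fully, the best deviation is to contribute 0 (any partial contribution still incurs the fine and gives up units whose private return 0.1200 is below 1).
Deviating from 36 to 0 saves 36 dollars but forfeits the deviator's share of the drop in the restocking fund: 1.2/10 × 36 = 4.32.
So the deviation gain is 36 − 4.32 = 31.68, and the fine must be at least 31.68 dollars to wipe it out.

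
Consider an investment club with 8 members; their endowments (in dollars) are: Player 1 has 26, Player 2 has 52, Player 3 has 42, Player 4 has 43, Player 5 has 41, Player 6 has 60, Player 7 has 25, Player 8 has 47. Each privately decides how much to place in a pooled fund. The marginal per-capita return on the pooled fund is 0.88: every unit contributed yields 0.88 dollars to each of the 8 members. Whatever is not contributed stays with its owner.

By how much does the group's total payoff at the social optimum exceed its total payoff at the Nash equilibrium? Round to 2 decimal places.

2029.44 dollars

The private return per contributed unit is 0.88 < 1 for everyone, so the Nash equilibrium is zero contribution and the group total is Σ E_j = 26 + 52 + 42 + 43 + 41 + 60 + 25 + 47 = 336.
Each contributed unit returns 7.040 to the group, so the social optimum is full contribution by everyone: group total = 7.040 × 336 = 2365.44.
Efficiency loss = (7.040 − 1) × 336 = 2029.44.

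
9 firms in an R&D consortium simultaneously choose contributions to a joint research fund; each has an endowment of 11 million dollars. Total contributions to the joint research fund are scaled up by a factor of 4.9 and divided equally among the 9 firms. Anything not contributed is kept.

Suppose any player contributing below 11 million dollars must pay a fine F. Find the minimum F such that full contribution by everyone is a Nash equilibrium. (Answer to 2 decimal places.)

5.01 million dollars

Given the others contribute fully, the best deviation is to contribute 0 (any partial contribution still incurs the fine and gives up units whose private return 0.5444 is below 1).
Deviating from 11 to 0 saves 11 million dollars but forfeits the deviator's share of the drop in the joint research fund: 4.9/9 × 11 = 5.99.
So the deviation gain is 11 − 5.99 = 5.01, and the fine must be at least 5.01 million dollars to wipe it out.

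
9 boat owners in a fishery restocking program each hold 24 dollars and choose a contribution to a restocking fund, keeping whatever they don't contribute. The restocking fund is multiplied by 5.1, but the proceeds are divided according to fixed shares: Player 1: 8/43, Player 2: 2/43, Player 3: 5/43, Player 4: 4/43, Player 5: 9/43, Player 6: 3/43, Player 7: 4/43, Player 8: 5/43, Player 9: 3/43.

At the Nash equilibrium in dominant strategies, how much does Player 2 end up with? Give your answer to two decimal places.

Each unit j contributes comes back to j as 5.1 × (j's share), so j prefers to contribute only if that share exceeds 1/5.1 = 0.1961; otherwise keeping the unit dominates.
Player 5 alone (share 9/43) is above the threshold, contributing 24; the remaining 8 contribute 0. Total contributed: 24.
Player 2 keeps 24 and receives 5.1 × 24 × 2/43 = 5.69 from the restocking fund, for a payoff of 29.69.

29.69 dollars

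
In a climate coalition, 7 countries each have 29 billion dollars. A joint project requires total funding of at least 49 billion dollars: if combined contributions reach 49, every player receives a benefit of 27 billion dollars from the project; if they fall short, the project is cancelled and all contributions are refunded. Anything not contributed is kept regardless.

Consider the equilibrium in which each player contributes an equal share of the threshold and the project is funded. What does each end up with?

49 billion dollars

Equal share of the threshold: 49/7 = 7.
At this profile no one gains by cutting their contribution: any cut drops the total below 49, the project is cancelled, contributions are refunded, and the deviator ends with 29, which is less than 29 − 7 + 27 = 49. Contributing more than 7 just wastes the excess. So contributing exactly 7 is a best response.
Each player's payoff: 29 − 7 + 27 = 49.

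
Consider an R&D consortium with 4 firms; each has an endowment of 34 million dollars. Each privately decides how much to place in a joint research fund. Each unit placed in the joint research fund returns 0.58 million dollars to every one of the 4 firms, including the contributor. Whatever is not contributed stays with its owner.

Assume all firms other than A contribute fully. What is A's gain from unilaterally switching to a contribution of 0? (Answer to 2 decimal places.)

Switching from a contribution of 34 to 0 lets A keep an extra 34 million dollars, but lowers the joint research fund by 34, which costs A their own share of that drop: 0.58 × 34 = 19.72.
Net gain = 34 − 19.72 = 14.28. The private return per contributed unit (0.58) is below 1, so free-riding is indeed the best response regardless of what the others do.

14.28 million dollars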